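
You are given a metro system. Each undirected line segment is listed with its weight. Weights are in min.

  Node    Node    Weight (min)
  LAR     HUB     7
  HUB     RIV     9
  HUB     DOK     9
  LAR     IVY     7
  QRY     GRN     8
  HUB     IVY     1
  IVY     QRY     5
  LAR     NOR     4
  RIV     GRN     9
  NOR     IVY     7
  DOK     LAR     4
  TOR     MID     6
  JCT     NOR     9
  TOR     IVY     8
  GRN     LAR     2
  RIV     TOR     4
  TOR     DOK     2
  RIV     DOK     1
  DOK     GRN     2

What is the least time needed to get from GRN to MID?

10 min

Enumerating some paths:
GRN → DOK → TOR → MID: 2+2+6 = 10
GRN → LAR → DOK → TOR → MID: 2+4+2+6 = 14
GRN → DOK → RIV → TOR → MID: 2+1+4+6 = 13
Cheapest is GRN → DOK → TOR → MID at 10 min.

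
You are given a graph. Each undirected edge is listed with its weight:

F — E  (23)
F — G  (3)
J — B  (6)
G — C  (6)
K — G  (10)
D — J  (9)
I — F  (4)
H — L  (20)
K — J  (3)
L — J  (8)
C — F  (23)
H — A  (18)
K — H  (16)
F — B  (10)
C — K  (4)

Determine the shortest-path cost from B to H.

25

Candidate routes:
B–F–G–K–H: 10+3+10+16 = 39
B–F–G–C–K–H: 10+3+6+4+16 = 39
B–J–K–H: 6+3+16 = 25
B–J–L–H: 6+8+20 = 34
Cheapest is B–J–K–H at 25.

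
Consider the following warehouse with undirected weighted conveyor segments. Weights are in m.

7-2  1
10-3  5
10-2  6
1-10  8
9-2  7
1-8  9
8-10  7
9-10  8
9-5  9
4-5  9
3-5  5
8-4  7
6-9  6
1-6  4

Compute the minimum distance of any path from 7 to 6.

14 m

Compare a few routes:
7 - 2 - 9 - 6: 1+7+6 = 14
7 - 2 - 10 - 1 - 6: 1+6+8+4 = 19
Cheapest is 7 - 2 - 9 - 6 at 14 m.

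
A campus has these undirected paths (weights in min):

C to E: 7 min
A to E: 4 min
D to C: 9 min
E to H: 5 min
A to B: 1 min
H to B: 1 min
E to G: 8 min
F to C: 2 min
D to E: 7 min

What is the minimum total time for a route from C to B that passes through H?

Shortest C→H: C → E → H = 12
Best H to B: H → B costing 1
Total via H: 12 + 1 = 13 min.

13 min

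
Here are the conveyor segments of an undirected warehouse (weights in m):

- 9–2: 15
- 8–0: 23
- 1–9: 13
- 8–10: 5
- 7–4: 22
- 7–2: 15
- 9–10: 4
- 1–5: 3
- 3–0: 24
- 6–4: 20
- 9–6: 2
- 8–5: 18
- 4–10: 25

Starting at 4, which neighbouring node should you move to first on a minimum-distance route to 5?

Candidate routes:
4 → 10 → 9 → 1 → 5: 25+4+13+3 = 45
4 → 10 → 8 → 5: 25+5+18 = 48
4 → 6 → 9 → 1 → 5: 20+2+13+3 = 38
The minimum is 38 m via 4 → 6 → 9 → 1 → 5.
So from 4 the first move is to 6.

6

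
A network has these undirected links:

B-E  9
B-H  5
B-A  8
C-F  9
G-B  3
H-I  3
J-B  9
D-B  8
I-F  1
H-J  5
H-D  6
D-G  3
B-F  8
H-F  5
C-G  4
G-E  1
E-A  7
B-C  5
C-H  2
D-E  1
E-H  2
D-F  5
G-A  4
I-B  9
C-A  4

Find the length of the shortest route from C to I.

Candidate routes:
C → H → I: 2+3 = 5
C → G → E → H → I: 4+1+2+3 = 10
C → H → F → I: 2+5+1 = 8
C → F → I: 9+1 = 10
The minimum is 5 via C → H → I.

5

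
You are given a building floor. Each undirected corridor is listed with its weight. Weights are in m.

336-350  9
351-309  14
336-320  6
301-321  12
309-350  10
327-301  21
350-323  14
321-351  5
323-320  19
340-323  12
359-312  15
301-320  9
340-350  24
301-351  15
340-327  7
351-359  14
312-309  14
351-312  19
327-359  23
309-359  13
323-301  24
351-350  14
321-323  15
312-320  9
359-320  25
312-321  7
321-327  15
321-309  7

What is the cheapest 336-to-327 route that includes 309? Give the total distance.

Shortest 336→309: 336 → 350 → 309 = 19
Best 309 to 327: 309 → 321 → 327 costing 22
Total via 309: 19 + 22 = 41 m.

41 m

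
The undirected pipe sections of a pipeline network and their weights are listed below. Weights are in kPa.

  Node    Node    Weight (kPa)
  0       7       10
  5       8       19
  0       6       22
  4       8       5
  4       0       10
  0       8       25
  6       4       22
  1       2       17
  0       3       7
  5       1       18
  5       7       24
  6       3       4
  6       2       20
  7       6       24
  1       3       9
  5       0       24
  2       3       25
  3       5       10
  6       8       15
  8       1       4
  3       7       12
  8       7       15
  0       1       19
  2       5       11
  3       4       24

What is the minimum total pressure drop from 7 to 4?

20 kPa

Enumerating some paths:
7 - 0 - 4: 10+10 = 20
7 - 3 - 0 - 4: 12+7+10 = 29
7 - 3 - 1 - 8 - 4: 12+9+4+5 = 30
The minimum is 20 kPa via 7 - 0 - 4.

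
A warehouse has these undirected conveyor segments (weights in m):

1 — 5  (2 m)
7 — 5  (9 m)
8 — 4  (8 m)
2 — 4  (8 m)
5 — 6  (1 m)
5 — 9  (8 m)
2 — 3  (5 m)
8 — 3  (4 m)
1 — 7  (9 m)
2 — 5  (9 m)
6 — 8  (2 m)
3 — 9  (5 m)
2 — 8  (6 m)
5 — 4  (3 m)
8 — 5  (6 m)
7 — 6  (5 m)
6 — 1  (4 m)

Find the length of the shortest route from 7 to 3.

11 m

Settle nodes by increasing distance from 7:
7: 0
6: 5  (via 7)
5: 6  (via 6)
8: 7  (via 6)
1: 8  (via 5)
4: 9  (via 5)
3: 11  (via 8)
Shortest route: 7–6–8–3 = 11 m.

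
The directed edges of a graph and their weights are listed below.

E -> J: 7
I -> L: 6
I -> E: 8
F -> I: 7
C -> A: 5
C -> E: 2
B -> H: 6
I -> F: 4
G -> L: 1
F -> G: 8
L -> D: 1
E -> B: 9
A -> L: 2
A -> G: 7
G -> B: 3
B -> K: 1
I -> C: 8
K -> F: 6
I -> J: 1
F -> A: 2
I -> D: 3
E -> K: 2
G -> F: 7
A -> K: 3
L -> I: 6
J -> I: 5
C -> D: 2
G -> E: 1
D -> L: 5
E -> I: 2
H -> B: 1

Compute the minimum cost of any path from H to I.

Compare a few routes:
H - B - K - F - G - E - I: 1+1+6+8+1+2 = 19
H - B - K - F - I: 1+1+6+7 = 15
H - B - K - F - A - L - I: 1+1+6+2+2+6 = 18
Cheapest is H - B - K - F - I at 15.

15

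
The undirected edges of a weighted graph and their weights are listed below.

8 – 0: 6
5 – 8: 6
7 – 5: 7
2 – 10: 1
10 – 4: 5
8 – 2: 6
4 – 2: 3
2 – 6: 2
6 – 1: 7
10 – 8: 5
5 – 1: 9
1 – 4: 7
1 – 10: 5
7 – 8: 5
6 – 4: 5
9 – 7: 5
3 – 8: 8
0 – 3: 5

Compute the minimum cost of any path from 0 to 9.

Enumerating some paths:
0 - 3 - 8 - 7 - 9: 5+8+5+5 = 23
0 - 8 - 5 - 7 - 9: 6+6+7+5 = 24
0 - 3 - 8 - 5 - 7 - 9: 5+8+6+7+5 = 31
0 - 8 - 7 - 9: 6+5+5 = 16
The minimum is 16 via 0 - 8 - 7 - 9.

16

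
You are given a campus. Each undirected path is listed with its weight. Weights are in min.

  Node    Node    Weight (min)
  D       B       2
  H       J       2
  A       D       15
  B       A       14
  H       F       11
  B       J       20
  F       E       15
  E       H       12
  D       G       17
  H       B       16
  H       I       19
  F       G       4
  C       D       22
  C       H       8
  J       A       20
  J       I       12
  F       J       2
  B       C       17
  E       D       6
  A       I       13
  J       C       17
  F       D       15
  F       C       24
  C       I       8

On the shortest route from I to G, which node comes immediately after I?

Enumerating some paths:
I–J–F–G: 12+2+4 = 18
I–J–H–F–G: 12+2+11+4 = 29
I–C–H–J–F–G: 8+8+2+2+4 = 24
I–H–J–F–G: 19+2+2+4 = 27
The minimum is 18 min via I–J–F–G.
So from I the first move is to J.

J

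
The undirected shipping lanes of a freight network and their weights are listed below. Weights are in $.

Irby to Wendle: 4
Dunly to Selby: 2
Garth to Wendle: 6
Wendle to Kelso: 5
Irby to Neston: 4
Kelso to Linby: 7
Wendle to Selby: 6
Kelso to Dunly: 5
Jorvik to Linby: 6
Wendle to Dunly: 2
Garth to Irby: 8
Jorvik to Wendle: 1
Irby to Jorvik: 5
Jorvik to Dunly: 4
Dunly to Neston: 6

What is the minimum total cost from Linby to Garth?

Shortest distances from Linby:
Linby: 0
Jorvik: 6  (via Linby)
Kelso: 7  (via Linby)
Wendle: 7  (via Jorvik)
Dunly: 9  (via Wendle)
Irby: 11  (via Jorvik)
Selby: 11  (via Dunly)
Garth: 13  (via Wendle)
Shortest route: Linby → Jorvik → Wendle → Garth = $13.

$13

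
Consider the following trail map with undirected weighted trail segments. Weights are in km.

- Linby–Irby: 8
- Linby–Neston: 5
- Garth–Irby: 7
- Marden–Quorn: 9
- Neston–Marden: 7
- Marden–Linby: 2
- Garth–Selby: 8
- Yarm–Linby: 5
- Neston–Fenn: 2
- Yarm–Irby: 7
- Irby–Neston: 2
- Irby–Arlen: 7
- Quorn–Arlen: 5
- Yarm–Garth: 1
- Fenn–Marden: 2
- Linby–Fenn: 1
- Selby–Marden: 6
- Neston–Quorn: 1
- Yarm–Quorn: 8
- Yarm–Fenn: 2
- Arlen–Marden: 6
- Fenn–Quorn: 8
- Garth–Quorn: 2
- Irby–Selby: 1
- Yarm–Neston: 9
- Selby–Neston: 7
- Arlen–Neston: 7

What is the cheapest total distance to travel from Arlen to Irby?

Settle nodes by increasing distance from Arlen:
Arlen: 0
Quorn: 5  (via Arlen)
Marden: 6  (via Arlen)
Neston: 6  (via Quorn)
Irby: 7  (via Arlen)
Shortest route: Arlen → Irby = 7 km.

7 km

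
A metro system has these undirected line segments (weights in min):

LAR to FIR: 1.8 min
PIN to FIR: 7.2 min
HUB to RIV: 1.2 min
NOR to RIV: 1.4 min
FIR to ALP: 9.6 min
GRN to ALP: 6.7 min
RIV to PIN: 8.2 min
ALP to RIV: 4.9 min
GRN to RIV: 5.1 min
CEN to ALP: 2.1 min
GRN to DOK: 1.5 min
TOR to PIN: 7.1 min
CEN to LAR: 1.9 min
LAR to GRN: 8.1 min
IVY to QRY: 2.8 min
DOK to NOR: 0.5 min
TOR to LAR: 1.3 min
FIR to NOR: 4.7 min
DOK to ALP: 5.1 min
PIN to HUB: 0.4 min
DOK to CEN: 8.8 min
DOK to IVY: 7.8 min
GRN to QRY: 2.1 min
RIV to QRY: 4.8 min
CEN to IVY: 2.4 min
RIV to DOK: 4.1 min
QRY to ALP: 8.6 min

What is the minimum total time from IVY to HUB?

Settle nodes by increasing distance from IVY:
IVY: 0
CEN: 2.4  (via IVY)
QRY: 2.8  (via IVY)
LAR: 4.3  (via CEN)
ALP: 4.5  (via CEN)
GRN: 4.9  (via QRY)
TOR: 5.6  (via LAR)
FIR: 6.1  (via LAR)
DOK: 6.4  (via GRN)
NOR: 6.9  (via DOK)
RIV: 7.6  (via QRY)
HUB: 8.8  (via RIV)
Shortest route: IVY–QRY–RIV–HUB = 8.8 min.

8.8 min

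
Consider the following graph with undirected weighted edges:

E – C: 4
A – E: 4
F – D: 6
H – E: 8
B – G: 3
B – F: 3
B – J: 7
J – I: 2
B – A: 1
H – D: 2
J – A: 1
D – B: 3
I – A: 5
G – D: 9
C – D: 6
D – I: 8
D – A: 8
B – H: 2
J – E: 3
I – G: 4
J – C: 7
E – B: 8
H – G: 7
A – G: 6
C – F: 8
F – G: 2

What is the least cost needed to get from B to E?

Compare a few routes:
B → A → E: 1+4 = 5
B → E: 8 = 8
Cheapest is B → A → E at 5.

5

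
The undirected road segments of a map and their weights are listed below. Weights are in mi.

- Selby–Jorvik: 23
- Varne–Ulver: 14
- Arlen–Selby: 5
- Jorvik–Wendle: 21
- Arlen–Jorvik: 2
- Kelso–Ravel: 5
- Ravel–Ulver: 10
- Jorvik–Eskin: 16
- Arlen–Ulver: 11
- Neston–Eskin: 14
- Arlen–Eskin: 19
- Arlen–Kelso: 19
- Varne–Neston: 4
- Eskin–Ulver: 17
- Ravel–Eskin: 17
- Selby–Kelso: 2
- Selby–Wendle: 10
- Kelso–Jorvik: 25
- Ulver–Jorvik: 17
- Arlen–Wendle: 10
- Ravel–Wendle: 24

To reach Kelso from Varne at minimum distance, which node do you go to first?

Enumerating some paths:
Varne - Ulver - Arlen - Selby - Kelso: 14+11+5+2 = 32
Varne - Neston - Eskin - Ravel - Kelso: 4+14+17+5 = 40
Varne - Ulver - Ravel - Kelso: 14+10+5 = 29
The minimum is 29 mi via Varne - Ulver - Ravel - Kelso.
So from Varne the first move is to Ulver.

Ulver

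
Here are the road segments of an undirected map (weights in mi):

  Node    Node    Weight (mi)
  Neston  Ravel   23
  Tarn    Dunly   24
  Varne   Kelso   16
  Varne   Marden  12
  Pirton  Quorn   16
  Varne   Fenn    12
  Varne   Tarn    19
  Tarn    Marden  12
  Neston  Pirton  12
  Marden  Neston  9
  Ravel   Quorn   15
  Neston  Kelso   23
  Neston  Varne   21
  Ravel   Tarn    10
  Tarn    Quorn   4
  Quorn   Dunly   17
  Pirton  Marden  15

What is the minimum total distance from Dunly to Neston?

Enumerating some paths:
Dunly–Tarn–Marden–Neston: 24+12+9 = 45
Dunly–Quorn–Pirton–Neston: 17+16+12 = 45
Dunly–Quorn–Tarn–Marden–Neston: 17+4+12+9 = 42
Dunly–Quorn–Tarn–Ravel–Neston: 17+4+10+23 = 54
Cheapest is Dunly–Quorn–Tarn–Marden–Neston at 42 mi.

42 mi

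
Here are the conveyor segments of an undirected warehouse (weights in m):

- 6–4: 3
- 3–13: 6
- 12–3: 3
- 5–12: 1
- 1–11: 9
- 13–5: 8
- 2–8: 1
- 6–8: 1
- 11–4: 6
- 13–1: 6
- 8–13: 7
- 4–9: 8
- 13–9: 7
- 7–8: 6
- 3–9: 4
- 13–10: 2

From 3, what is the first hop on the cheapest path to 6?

13

Candidate routes:
3–9–4–6: 4+8+3 = 15
3–13–8–6: 6+7+1 = 14
3–9–13–8–6: 4+7+7+1 = 19
The minimum is 14 m via 3–13–8–6.
So from 3 the first move is to 13.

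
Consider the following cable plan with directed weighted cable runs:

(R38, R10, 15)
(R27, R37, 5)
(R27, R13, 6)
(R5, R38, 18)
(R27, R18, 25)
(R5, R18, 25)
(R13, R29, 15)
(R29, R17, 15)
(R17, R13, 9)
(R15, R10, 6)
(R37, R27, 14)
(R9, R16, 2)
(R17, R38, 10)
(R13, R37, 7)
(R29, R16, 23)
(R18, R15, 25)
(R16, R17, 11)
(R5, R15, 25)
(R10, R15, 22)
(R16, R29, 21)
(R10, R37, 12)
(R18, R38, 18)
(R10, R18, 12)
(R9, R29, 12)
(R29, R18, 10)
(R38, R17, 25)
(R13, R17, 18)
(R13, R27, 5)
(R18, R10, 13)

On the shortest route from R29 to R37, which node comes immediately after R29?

Enumerating some paths:
R29 - R17 - R13 - R37: 15+9+7 = 31
R29 - R18 - R10 - R37: 10+13+12 = 35
R29 - R17 - R13 - R27 - R37: 15+9+5+5 = 34
The minimum is 31 via R29 - R17 - R13 - R37.
So from R29 the first move is to R17.

R17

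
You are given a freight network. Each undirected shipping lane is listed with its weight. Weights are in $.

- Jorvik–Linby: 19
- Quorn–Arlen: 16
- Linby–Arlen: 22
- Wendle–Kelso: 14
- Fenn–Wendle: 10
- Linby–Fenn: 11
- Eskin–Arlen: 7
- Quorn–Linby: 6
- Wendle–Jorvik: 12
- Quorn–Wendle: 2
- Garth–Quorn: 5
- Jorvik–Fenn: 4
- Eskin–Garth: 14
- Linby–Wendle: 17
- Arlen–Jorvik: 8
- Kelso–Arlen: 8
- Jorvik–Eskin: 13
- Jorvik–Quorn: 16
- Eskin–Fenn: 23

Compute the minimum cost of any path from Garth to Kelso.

$21

Running Dijkstra from Garth:
Garth: 0
Quorn: 5  (via Garth)
Wendle: 7  (via Quorn)
Linby: 11  (via Quorn)
Eskin: 14  (via Garth)
Fenn: 17  (via Wendle)
Jorvik: 19  (via Wendle)
Kelso: 21  (via Wendle)
Shortest route: Garth–Quorn–Wendle–Kelso = $21.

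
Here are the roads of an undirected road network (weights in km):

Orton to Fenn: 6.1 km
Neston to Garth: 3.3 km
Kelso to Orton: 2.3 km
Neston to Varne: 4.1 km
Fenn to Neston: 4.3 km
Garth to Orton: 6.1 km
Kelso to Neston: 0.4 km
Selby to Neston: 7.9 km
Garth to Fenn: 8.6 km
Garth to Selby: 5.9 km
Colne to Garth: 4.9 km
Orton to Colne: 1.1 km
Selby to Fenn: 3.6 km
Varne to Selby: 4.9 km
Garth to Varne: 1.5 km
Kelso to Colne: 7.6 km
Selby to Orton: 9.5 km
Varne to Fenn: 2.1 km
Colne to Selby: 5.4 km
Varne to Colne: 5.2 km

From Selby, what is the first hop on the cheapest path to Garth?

Garth

Candidate routes:
Selby - Colne - Garth: 5.4+4.9 = 10.3
Selby - Garth: 5.9 = 5.9
Selby - Varne - Garth: 4.9+1.5 = 6.4
Selby - Fenn - Varne - Garth: 3.6+2.1+1.5 = 7.2
The minimum is 5.9 km via Selby - Garth.
So from Selby the first move is to Garth.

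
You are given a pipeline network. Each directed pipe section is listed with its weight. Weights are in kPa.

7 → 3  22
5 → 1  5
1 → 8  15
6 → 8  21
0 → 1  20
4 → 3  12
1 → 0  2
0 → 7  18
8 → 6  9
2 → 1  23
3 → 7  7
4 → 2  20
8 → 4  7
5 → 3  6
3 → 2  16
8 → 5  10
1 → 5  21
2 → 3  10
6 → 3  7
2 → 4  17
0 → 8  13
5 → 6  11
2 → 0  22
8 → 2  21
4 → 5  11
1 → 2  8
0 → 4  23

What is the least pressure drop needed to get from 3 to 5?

44 kPa

Candidate routes:
3 → 2 → 0 → 8 → 5: 16+22+13+10 = 61
3 → 2 → 4 → 5: 16+17+11 = 44
3 → 2 → 1 → 5: 16+23+21 = 60
3 → 2 → 1 → 8 → 5: 16+23+15+10 = 64
Cheapest is 3 → 2 → 4 → 5 at 44 kPa.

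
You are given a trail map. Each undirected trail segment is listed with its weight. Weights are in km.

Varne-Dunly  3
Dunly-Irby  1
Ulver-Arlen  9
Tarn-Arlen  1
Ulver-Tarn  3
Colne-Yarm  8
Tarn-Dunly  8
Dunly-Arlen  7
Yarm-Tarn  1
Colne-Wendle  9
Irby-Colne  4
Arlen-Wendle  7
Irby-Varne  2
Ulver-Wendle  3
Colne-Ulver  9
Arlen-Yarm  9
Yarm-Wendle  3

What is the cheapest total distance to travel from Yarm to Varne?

Settle nodes by increasing distance from Yarm:
Yarm: 0
Tarn: 1  (via Yarm)
Arlen: 2  (via Tarn)
Wendle: 3  (via Yarm)
Ulver: 4  (via Tarn)
Colne: 8  (via Yarm)
Dunly: 9  (via Tarn)
Irby: 10  (via Dunly)
Varne: 12  (via Dunly)
Shortest route: Yarm–Tarn–Dunly–Varne = 12 km.

12 km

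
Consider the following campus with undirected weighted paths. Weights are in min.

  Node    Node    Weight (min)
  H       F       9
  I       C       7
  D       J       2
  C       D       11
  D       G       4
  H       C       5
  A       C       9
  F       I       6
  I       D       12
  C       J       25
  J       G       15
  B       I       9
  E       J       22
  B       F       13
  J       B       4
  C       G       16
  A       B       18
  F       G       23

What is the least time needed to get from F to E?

Compare a few routes:
F - I - B - J - E: 6+9+4+22 = 41
F - B - J - E: 13+4+22 = 39
F - I - D - J - E: 6+12+2+22 = 42
F - I - C - D - J - E: 6+7+11+2+22 = 48
The minimum is 39 min via F - B - J - E.

39 min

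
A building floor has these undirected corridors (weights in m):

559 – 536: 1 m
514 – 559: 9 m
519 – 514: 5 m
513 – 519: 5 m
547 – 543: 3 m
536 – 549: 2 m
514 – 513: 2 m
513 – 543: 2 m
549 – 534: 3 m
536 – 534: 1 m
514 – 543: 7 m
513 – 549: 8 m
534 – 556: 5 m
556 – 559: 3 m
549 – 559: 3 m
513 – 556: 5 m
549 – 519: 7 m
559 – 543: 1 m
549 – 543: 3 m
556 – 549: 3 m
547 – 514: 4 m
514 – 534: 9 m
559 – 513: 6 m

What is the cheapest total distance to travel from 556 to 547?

7 m

Candidate routes:
556 → 549 → 543 → 547: 3+3+3 = 9
556 → 559 → 543 → 547: 3+1+3 = 7
Cheapest is 556 → 559 → 543 → 547 at 7 m.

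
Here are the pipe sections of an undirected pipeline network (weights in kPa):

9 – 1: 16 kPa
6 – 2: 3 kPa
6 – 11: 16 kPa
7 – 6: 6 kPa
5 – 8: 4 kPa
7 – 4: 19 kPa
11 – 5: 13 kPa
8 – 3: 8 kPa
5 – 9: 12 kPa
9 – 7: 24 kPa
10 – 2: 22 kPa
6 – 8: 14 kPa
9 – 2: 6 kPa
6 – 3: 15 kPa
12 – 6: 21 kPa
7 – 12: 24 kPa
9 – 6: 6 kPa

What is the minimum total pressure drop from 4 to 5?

Running Dijkstra from 4:
4: 0
7: 19  (via 4)
6: 25  (via 7)
2: 28  (via 6)
9: 31  (via 6)
8: 39  (via 6)
3: 40  (via 6)
11: 41  (via 6)
5: 43  (via 9)
Shortest route: 4–7–6–9–5 = 43 kPa.

43 kPa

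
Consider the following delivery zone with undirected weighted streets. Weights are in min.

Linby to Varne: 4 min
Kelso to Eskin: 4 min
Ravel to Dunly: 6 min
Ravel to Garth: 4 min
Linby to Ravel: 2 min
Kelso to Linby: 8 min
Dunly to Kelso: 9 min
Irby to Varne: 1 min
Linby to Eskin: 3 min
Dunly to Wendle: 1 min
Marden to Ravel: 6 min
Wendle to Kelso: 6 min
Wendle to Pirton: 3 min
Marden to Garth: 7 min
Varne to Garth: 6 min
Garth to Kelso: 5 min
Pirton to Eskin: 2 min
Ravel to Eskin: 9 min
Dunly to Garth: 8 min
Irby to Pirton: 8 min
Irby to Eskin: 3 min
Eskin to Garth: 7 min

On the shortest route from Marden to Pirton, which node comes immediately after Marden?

Candidate routes:
Marden - Garth - Eskin - Pirton: 7+7+2 = 16
Marden - Ravel - Linby - Eskin - Pirton: 6+2+3+2 = 13
The minimum is 13 min via Marden - Ravel - Linby - Eskin - Pirton.
So from Marden the first move is to Ravel.

Ravel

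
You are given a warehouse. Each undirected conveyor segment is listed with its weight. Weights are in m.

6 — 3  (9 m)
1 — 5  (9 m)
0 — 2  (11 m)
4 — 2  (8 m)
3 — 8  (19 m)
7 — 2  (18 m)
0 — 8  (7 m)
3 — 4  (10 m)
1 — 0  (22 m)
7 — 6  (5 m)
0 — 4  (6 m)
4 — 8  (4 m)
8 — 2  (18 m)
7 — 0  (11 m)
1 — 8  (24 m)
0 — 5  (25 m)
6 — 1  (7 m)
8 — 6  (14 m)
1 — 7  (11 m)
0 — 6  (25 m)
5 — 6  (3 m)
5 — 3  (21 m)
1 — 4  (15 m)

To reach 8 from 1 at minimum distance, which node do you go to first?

4

Enumerating some paths:
1–4–8: 15+4 = 19
1–6–8: 7+14 = 21
Cheapest is 1–4–8 at 19 m.
So from 1 the first move is to 4.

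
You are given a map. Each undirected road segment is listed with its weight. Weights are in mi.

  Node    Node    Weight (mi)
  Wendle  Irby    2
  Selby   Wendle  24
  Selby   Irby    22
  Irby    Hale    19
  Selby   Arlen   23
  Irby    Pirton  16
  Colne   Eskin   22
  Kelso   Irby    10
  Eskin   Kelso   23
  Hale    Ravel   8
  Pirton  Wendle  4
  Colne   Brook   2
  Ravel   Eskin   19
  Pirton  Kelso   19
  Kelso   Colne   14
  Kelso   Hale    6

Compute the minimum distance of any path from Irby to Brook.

26 mi

Compare a few routes:
Irby–Kelso–Colne–Brook: 10+14+2 = 26
Irby–Hale–Kelso–Colne–Brook: 19+6+14+2 = 41
Irby–Wendle–Pirton–Kelso–Colne–Brook: 2+4+19+14+2 = 41
The minimum is 26 mi via Irby–Kelso–Colne–Brook.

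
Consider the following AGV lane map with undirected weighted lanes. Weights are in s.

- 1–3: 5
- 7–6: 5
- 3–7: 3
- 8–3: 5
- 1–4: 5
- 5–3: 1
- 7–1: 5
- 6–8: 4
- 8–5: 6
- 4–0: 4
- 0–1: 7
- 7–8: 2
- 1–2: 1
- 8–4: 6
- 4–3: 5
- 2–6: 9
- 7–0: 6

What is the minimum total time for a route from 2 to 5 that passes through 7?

Shortest 2→7: 2–1–7 = 6
Shortest 7→5: 7–3–5 = 4
Total via 7: 6 + 4 = 10 s.

10 s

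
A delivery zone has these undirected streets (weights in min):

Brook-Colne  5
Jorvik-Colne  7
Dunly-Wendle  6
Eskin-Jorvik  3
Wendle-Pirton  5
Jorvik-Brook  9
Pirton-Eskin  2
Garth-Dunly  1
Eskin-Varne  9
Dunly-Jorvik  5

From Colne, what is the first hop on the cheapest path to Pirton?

Candidate routes:
Colne–Brook–Jorvik–Eskin–Pirton: 5+9+3+2 = 19
Colne–Jorvik–Eskin–Pirton: 7+3+2 = 12
Colne–Brook–Jorvik–Dunly–Wendle–Pirton: 5+9+5+6+5 = 30
Colne–Jorvik–Dunly–Wendle–Pirton: 7+5+6+5 = 23
The minimum is 12 min via Colne–Jorvik–Eskin–Pirton.
So from Colne the first move is to Jorvik.

Jorvik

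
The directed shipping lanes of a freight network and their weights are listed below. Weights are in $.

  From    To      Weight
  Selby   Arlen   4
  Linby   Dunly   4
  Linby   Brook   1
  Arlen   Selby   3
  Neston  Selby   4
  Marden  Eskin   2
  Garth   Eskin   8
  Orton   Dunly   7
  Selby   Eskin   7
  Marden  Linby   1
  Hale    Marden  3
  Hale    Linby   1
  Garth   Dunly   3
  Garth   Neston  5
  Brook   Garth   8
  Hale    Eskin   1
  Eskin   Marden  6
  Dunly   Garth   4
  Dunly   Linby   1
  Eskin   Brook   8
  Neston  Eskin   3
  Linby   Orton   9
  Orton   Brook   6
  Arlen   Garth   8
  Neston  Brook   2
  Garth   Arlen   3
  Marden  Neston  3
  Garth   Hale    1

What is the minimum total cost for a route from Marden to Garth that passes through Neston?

$13

Shortest Marden→Neston: Marden → Neston = 3
Best Neston to Garth: Neston → Brook → Garth costing 10
Total via Neston: 3 + 10 = $13.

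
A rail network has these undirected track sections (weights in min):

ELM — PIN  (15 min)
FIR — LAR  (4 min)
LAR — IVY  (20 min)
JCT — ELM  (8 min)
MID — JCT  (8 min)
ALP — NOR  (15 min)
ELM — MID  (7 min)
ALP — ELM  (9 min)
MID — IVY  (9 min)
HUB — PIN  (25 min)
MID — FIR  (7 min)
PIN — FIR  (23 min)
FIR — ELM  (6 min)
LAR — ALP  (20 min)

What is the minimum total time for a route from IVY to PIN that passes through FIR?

37 min

Shortest IVY→FIR: IVY–MID–FIR = 16
Best FIR to PIN: FIR–ELM–PIN costing 21
Total via FIR: 16 + 21 = 37 min.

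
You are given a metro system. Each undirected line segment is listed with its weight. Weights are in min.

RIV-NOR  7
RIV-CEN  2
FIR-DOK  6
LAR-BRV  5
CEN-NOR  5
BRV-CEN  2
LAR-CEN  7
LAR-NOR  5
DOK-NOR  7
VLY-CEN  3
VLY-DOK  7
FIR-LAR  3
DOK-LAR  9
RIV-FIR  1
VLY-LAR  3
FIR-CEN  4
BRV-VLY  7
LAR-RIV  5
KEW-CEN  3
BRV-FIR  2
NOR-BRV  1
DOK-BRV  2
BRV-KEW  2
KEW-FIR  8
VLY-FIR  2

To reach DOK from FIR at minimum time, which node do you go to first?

BRV

Enumerating some paths:
FIR → BRV → DOK: 2+2 = 4
FIR → DOK: 6 = 6
Cheapest is FIR → BRV → DOK at 4 min.
So from FIR the first move is to BRV.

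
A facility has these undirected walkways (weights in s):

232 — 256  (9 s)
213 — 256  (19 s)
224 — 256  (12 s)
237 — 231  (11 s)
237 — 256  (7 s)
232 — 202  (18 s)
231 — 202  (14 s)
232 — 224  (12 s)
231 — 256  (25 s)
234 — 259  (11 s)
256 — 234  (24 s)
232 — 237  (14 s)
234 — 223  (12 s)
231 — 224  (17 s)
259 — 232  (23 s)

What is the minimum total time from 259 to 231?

48 s

Enumerating some paths:
259 - 232 - 224 - 231: 23+12+17 = 52
259 - 232 - 237 - 231: 23+14+11 = 48
259 - 232 - 256 - 237 - 231: 23+9+7+11 = 50
259 - 234 - 256 - 237 - 231: 11+24+7+11 = 53
The minimum is 48 s via 259 - 232 - 237 - 231.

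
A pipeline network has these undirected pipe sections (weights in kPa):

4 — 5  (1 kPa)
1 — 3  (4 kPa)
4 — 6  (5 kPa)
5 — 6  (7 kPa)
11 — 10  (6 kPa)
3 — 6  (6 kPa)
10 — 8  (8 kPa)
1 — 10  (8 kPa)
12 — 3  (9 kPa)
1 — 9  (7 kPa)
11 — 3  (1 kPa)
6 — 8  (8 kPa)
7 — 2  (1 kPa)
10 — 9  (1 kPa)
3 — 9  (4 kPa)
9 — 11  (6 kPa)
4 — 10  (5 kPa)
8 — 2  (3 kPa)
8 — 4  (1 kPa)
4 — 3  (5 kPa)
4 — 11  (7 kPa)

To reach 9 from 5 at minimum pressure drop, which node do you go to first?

4

Candidate routes:
5 → 4 → 8 → 10 → 9: 1+1+8+1 = 11
5 → 4 → 3 → 9: 1+5+4 = 10
5 → 4 → 10 → 9: 1+5+1 = 7
Cheapest is 5 → 4 → 10 → 9 at 7 kPa.
So from 5 the first move is to 4.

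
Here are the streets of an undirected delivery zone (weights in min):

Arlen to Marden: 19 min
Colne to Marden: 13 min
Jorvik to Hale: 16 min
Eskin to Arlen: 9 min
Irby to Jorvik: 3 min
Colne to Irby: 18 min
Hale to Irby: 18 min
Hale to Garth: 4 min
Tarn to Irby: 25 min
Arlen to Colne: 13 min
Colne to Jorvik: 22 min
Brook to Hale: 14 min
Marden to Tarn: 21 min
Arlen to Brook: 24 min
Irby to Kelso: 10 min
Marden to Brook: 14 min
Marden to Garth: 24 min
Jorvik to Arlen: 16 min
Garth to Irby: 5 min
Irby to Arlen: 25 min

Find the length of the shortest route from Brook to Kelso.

Running Dijkstra from Brook:
Brook: 0
Marden: 14  (via Brook)
Hale: 14  (via Brook)
Garth: 18  (via Hale)
Irby: 23  (via Garth)
Arlen: 24  (via Brook)
Jorvik: 26  (via Irby)
Colne: 27  (via Marden)
Eskin: 33  (via Arlen)
Kelso: 33  (via Irby)
Shortest route: Brook → Hale → Garth → Irby → Kelso = 33 min.

33 min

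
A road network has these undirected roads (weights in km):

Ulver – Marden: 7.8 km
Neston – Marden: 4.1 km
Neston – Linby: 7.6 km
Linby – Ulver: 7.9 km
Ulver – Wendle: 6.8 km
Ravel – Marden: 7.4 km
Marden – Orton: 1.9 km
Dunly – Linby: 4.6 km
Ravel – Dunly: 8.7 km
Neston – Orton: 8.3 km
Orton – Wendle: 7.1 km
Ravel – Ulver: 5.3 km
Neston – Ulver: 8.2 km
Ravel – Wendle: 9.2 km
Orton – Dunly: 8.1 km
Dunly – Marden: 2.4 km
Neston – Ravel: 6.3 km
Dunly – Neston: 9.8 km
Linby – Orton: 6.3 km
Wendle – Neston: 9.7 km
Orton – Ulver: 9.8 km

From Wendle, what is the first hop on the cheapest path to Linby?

Orton

Candidate routes:
Wendle–Ulver–Linby: 6.8+7.9 = 14.7
Wendle–Orton–Linby: 7.1+6.3 = 13.4
Wendle–Orton–Marden–Dunly–Linby: 7.1+1.9+2.4+4.6 = 16
Cheapest is Wendle–Orton–Linby at 13.4 km.
So from Wendle the first move is to Orton.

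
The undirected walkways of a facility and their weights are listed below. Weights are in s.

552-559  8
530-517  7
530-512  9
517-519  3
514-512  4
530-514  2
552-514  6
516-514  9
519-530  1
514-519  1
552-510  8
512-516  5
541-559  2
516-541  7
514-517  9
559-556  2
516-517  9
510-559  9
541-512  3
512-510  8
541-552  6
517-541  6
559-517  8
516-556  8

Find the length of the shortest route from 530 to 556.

Shortest distances from 530:
530: 0
519: 1  (via 530)
514: 2  (via 530)
517: 4  (via 519)
512: 6  (via 514)
552: 8  (via 514)
541: 9  (via 512)
559: 11  (via 541)
516: 11  (via 514)
556: 13  (via 559)
Shortest route: 530 → 514 → 512 → 541 → 559 → 556 = 13 s.

13 s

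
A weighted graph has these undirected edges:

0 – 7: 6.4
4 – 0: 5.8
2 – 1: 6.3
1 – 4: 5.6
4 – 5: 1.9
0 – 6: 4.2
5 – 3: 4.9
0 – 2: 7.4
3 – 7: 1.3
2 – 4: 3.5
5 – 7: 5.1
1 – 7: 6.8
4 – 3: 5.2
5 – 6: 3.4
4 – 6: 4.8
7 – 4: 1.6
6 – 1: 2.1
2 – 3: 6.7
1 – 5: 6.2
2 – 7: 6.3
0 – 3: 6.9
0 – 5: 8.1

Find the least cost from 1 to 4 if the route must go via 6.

Best 1 to 6: 1–6 costing 2.1
Shortest 6→4: 6–4 = 4.8
Total via 6: 2.1 + 4.8 = 6.9.

6.9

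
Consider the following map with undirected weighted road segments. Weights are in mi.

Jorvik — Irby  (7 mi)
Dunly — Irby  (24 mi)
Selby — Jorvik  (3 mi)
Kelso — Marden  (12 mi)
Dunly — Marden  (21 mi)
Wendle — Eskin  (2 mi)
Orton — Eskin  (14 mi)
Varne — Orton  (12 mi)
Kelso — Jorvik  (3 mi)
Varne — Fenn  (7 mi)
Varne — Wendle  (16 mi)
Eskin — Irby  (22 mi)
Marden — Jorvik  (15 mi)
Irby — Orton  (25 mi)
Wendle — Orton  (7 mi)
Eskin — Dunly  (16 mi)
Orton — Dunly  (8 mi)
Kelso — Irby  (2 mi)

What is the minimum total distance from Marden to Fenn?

48 mi

Compare a few routes:
Marden - Kelso - Irby - Eskin - Wendle - Varne - Fenn: 12+2+22+2+16+7 = 61
Marden - Kelso - Irby - Orton - Varne - Fenn: 12+2+25+12+7 = 58
Marden - Dunly - Orton - Wendle - Varne - Fenn: 21+8+7+16+7 = 59
Marden - Dunly - Orton - Varne - Fenn: 21+8+12+7 = 48
Cheapest is Marden - Dunly - Orton - Varne - Fenn at 48 mi.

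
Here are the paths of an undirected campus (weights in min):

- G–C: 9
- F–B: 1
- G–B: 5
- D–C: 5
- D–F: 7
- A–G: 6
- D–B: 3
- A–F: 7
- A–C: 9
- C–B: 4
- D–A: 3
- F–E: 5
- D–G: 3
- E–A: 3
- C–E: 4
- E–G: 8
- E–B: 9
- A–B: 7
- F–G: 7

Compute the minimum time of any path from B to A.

6 min

Shortest distances from B:
B: 0
F: 1  (via B)
D: 3  (via B)
C: 4  (via B)
G: 5  (via B)
A: 6  (via D)
Shortest route: B–D–A = 6 min.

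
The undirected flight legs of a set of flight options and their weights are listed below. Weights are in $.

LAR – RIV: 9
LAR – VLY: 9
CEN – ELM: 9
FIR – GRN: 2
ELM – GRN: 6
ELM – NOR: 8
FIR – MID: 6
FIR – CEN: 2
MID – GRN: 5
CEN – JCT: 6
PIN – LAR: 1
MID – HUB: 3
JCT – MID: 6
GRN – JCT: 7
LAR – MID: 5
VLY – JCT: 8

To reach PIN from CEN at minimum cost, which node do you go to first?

Enumerating some paths:
CEN - FIR - GRN - MID - LAR - PIN: 2+2+5+5+1 = 15
CEN - FIR - MID - LAR - PIN: 2+6+5+1 = 14
CEN - JCT - MID - LAR - PIN: 6+6+5+1 = 18
CEN - FIR - GRN - JCT - MID - LAR - PIN: 2+2+7+6+5+1 = 23
Cheapest is CEN - FIR - MID - LAR - PIN at $14.
So from CEN the first move is to FIR.

FIR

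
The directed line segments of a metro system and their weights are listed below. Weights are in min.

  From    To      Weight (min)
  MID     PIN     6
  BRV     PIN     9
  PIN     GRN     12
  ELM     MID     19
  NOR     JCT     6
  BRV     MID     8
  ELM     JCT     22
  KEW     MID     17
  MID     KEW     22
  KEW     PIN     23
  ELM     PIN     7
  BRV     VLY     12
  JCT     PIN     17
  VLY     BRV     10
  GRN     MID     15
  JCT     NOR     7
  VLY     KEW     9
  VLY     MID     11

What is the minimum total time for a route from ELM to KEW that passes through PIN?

56 min

Shortest ELM→PIN: ELM → PIN = 7
Shortest PIN→KEW: PIN → GRN → MID → KEW = 49
Total via PIN: 7 + 49 = 56 min.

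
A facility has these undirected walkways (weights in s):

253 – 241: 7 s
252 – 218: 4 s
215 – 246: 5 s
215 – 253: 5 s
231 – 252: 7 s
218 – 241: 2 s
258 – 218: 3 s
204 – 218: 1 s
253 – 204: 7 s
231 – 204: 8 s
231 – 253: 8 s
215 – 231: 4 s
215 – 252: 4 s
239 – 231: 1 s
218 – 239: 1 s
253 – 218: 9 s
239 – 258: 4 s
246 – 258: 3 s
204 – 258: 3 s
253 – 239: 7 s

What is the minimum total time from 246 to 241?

8 s

Candidate routes:
246–258–218–241: 3+3+2 = 8
246–258–239–218–241: 3+4+1+2 = 10
246–258–204–218–241: 3+3+1+2 = 9
246–215–231–239–218–241: 5+4+1+1+2 = 13
Cheapest is 246–258–218–241 at 8 s.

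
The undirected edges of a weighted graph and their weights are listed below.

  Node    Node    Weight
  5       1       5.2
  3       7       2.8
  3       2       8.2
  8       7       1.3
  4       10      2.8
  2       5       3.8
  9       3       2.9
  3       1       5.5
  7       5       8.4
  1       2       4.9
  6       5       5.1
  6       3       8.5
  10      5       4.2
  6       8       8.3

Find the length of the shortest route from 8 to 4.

Compare a few routes:
8–6–5–10–4: 8.3+5.1+4.2+2.8 = 20.4
8–7–3–1–5–10–4: 1.3+2.8+5.5+5.2+4.2+2.8 = 21.8
8–7–5–10–4: 1.3+8.4+4.2+2.8 = 16.7
8–7–3–2–5–10–4: 1.3+2.8+8.2+3.8+4.2+2.8 = 23.1
Cheapest is 8–7–5–10–4 at 16.7.

16.7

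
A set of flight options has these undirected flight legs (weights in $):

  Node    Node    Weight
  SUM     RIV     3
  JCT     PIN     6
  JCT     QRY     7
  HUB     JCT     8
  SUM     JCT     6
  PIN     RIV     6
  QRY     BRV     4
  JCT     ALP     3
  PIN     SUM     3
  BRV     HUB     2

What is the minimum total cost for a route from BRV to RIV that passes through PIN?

$22

Best BRV to PIN: BRV → HUB → JCT → PIN costing 16
Shortest PIN→RIV: PIN → RIV = 6
Total via PIN: 16 + 6 = $22.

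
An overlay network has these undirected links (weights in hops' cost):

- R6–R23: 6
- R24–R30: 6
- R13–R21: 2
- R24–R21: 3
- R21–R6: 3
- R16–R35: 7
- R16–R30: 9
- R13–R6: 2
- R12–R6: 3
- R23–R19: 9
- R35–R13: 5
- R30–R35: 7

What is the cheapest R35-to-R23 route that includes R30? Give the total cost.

Best R35 to R30: R35 → R30 costing 7
Best R30 to R23: R30 → R24 → R21 → R6 → R23 costing 18
Total via R30: 7 + 18 = 25 hops' cost.

25 hops' cost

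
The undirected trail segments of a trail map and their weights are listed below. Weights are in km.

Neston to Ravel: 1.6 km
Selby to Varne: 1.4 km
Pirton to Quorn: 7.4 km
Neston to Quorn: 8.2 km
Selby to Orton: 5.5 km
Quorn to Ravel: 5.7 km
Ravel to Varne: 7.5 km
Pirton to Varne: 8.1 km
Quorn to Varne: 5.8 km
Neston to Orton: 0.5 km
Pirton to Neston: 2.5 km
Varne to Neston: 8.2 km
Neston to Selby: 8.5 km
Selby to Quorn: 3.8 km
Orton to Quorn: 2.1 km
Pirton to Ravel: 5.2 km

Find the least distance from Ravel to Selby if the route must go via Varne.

8.9 km

Shortest Ravel→Varne: Ravel–Varne = 7.5
Best Varne to Selby: Varne–Selby costing 1.4
Total via Varne: 7.5 + 1.4 = 8.9 km.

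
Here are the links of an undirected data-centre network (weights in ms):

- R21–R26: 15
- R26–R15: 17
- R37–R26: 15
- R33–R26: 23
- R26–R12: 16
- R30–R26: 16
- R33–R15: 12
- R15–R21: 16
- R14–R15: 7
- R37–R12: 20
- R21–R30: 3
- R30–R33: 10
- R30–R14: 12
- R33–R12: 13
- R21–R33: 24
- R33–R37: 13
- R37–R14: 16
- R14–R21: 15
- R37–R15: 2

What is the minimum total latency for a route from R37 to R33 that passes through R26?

Best R37 to R26: R37 → R26 costing 15
Best R26 to R33: R26 → R33 costing 23
Total via R26: 15 + 23 = 38 ms.

38 ms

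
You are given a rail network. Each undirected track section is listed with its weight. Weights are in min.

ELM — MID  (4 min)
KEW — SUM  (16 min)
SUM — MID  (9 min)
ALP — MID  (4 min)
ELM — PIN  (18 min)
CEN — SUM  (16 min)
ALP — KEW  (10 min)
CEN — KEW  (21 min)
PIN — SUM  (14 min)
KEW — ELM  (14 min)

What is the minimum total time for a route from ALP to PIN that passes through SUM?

Shortest ALP→SUM: ALP → MID → SUM = 13
Shortest SUM→PIN: SUM → PIN = 14
Total via SUM: 13 + 14 = 27 min.

27 min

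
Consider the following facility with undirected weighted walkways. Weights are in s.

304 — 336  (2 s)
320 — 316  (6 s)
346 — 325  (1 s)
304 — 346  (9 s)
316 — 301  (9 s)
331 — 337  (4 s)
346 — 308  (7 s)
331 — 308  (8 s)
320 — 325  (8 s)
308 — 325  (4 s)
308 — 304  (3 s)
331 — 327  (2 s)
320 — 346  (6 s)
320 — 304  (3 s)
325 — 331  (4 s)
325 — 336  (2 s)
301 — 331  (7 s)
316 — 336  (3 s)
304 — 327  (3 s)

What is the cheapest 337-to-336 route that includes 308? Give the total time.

17 s

Shortest 337→308: 337–331–308 = 12
Best 308 to 336: 308–304–336 costing 5
Total via 308: 12 + 5 = 17 s.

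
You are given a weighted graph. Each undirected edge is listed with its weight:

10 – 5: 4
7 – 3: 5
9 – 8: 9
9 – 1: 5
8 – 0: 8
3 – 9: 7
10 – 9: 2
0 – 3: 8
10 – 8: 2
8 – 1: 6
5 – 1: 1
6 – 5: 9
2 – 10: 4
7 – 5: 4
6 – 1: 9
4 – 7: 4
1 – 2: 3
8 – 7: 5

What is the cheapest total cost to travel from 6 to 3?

18

Candidate routes:
6 - 1 - 5 - 7 - 3: 9+1+4+5 = 19
6 - 1 - 9 - 3: 9+5+7 = 21
6 - 5 - 7 - 3: 9+4+5 = 18
6 - 5 - 10 - 9 - 3: 9+4+2+7 = 22
The minimum is 18 via 6 - 5 - 7 - 3.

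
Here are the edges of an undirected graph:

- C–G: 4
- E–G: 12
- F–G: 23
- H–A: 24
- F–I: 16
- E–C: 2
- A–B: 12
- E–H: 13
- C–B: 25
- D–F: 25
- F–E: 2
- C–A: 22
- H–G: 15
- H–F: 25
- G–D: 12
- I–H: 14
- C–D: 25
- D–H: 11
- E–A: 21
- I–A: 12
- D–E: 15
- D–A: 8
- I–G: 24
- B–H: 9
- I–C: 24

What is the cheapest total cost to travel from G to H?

Enumerating some paths:
G → C → E → H: 4+2+13 = 19
G → H: 15 = 15
Cheapest is G → H at 15.

15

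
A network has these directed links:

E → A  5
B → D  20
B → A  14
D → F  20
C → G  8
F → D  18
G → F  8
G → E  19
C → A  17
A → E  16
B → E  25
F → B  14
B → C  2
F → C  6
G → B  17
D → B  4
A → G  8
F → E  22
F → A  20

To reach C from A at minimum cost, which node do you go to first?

G

Compare a few routes:
A - G - F - B - C: 8+8+14+2 = 32
A - G - B - C: 8+17+2 = 27
A - G - F - C: 8+8+6 = 22
The minimum is 22 via A - G - F - C.
So from A the first move is to G.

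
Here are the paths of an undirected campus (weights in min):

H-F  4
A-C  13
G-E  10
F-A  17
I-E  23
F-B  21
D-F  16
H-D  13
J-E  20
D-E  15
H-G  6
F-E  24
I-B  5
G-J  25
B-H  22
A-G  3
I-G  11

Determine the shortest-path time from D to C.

Running Dijkstra from D:
D: 0
H: 13  (via D)
E: 15  (via D)
F: 16  (via D)
G: 19  (via H)
A: 22  (via G)
I: 30  (via G)
B: 35  (via H)
C: 35  (via A)
Shortest route: D–H–G–A–C = 35 min.

35 min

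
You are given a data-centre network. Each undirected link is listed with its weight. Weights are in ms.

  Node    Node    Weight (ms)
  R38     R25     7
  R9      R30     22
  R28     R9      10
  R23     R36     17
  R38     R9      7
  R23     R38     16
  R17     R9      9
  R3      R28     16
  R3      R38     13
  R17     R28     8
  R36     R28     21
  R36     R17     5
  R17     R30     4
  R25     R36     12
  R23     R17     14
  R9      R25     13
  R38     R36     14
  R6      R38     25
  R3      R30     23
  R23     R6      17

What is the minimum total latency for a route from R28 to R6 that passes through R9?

42 ms

Shortest R28→R9: R28 → R9 = 10
Shortest R9→R6: R9 → R38 → R6 = 32
Total via R9: 10 + 32 = 42 ms.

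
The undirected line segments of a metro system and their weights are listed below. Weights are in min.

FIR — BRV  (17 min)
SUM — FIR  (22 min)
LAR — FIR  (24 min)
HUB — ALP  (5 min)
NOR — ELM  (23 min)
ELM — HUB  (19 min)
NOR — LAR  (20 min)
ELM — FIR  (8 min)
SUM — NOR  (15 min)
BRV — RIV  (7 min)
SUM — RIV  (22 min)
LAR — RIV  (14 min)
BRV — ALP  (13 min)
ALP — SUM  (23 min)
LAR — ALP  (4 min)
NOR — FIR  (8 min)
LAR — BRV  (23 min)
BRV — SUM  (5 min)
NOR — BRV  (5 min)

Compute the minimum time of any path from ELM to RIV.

Shortest distances from ELM:
ELM: 0
FIR: 8  (via ELM)
NOR: 16  (via FIR)
HUB: 19  (via ELM)
BRV: 21  (via NOR)
ALP: 24  (via HUB)
SUM: 26  (via BRV)
LAR: 28  (via ALP)
RIV: 28  (via BRV)
Shortest route: ELM–FIR–NOR–BRV–RIV = 28 min.

28 min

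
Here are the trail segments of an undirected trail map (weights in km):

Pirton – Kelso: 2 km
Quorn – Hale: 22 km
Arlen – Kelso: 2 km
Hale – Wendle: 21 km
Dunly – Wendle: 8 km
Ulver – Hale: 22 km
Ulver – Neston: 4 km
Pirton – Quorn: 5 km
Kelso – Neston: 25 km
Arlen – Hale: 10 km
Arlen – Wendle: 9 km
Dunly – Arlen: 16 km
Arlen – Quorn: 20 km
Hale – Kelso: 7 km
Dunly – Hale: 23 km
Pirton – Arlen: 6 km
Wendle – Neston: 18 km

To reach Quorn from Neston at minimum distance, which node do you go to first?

Enumerating some paths:
Neston - Wendle - Arlen - Pirton - Quorn: 18+9+6+5 = 38
Neston - Kelso - Pirton - Quorn: 25+2+5 = 32
Neston - Wendle - Arlen - Kelso - Pirton - Quorn: 18+9+2+2+5 = 36
The minimum is 32 km via Neston - Kelso - Pirton - Quorn.
So from Neston the first move is to Kelso.

Kelso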